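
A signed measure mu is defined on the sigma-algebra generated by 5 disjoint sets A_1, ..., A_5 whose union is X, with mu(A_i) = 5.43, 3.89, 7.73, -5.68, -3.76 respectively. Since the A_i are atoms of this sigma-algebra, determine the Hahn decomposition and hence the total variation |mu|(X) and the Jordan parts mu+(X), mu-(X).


Step 1: Every measurable set is a union of atoms (the cells / points), so a Hahn decomposition is
  obtained by grouping atoms by sign: P = union of atoms with mu > 0, N = union of the remaining atoms.
  Atoms in P (indices): 1, 2, 3;  atoms in N (indices): 4, 5
  Positive values: 5.43, 3.89, 7.73
  Negative values: -5.68, -3.76
Step 2: mu+(X) = mu(P) = sum of positive atom values = 17.05
Step 3: mu-(X) = -mu(N) = sum of |negative atom values| = 9.44
Step 4: |mu|(X) = mu+(X) + mu-(X) = 17.05 + 9.44 = 26.49


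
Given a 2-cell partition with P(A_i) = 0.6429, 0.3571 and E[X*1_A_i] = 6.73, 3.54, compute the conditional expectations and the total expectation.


For each cell A_i: E[X|A_i] = E[X*1_A_i] / P(A_i)
Step 1: E[X|A_1] = 6.73 / 0.6429 = 10.468191
Step 2: E[X|A_2] = 3.54 / 0.3571 = 9.91319
Verification: E[X] = sum E[X*1_A_i] = 6.73 + 3.54 = 10.27


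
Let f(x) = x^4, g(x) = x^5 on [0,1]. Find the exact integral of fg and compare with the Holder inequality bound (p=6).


Step 1: Exact integral of f*g = integral(x^9, 0, 1) = 1/10
     = 0.1
Step 2: Holder bound with p=6, q=1.2:
  ||f||_p = (integral x^24 dx)^(1/6) = (1/25)^(1/6) = 0.584804
  ||g||_q = (integral x^6 dx)^(1/1.2) = (1/7)^(1/1.2) = 0.197584
Step 3: Holder bound = ||f||_p * ||g||_q = 0.584804 * 0.197584 = 0.115548
Verification: 0.1 <= 0.115548 (Holder holds)


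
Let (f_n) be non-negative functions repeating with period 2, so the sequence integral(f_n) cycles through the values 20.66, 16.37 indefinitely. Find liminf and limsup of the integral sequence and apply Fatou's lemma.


The sequence (integral(f_n)) is periodic with period 2, repeating the values 20.66, 16.37 indefinitely.
Step 1: For a periodic sequence, every tail (a_m, a_(m+1), ...) contains all 2 period values infinitely often.
Step 2: Hence inf of every tail = min of the period values = min(20.66, 16.37) = 16.37.
        liminf_n integral(f_n) = sup over m of (inf of tail from m) = 16.37.
Step 3: Similarly sup of every tail = max of the period values = 20.66.
        limsup_n integral(f_n) = 20.66.
Step 4: Fatou's lemma: integral(liminf_n f_n) <= liminf_n integral(f_n) = 16.37.
        So the integral of the pointwise liminf is at most 16.37.


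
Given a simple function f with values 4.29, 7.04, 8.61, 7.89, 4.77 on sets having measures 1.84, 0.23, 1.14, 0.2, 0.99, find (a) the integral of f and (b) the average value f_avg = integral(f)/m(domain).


Step 1: Integral = sum(value_i * measure_i)
= 4.29*1.84 + 7.04*0.23 + 8.61*1.14 + 7.89*0.2 + 4.77*0.99
= 7.8936 + 1.6192 + 9.8154 + 1.578 + 4.7223
= 25.6285
Step 2: Total measure of domain = 1.84 + 0.23 + 1.14 + 0.2 + 0.99 = 4.4
Step 3: Average value = 25.6285 / 4.4 = 5.824659


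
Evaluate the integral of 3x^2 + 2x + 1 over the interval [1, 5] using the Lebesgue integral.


The Lebesgue integral of a Riemann-integrable function agrees with the Riemann integral.
Antiderivative F(x) = (3/3)x^3 + (2/2)x^2 + 1x
F(5) = (3/3)*5^3 + (2/2)*5^2 + 1*5
     = (3/3)*125 + (2/2)*25 + 1*5
     = 125 + 25 + 5
     = 155
F(1) = 3
Integral = F(5) - F(1) = 155 - 3 = 152


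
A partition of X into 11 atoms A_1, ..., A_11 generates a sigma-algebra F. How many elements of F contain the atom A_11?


Each element of F is a union of some subset S of the 11 atoms.
The element contains A_11 iff A_11 is in S.
So we count subsets S of {A_1,...,A_11} with A_11 in S: choose freely among the other 10 atoms.
Count = 2^(11-1) = 2^10 = 1024.


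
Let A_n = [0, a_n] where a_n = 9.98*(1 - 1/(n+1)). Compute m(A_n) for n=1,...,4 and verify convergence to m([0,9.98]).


By continuity of measure from below: if A_n increases to A, then m(A_n) -> m(A).
Here A = [0, 9.98], so m(A) = 9.98
Step 1: a_1 = 9.98*(1 - 1/2) = 4.99, m(A_1) = 4.99
Step 2: a_2 = 9.98*(1 - 1/3) = 6.6533, m(A_2) = 6.6533
Step 3: a_3 = 9.98*(1 - 1/4) = 7.485, m(A_3) = 7.485
Step 4: a_4 = 9.98*(1 - 1/5) = 7.984, m(A_4) = 7.984
Limit: m(A_n) -> m([0,9.98]) = 9.98


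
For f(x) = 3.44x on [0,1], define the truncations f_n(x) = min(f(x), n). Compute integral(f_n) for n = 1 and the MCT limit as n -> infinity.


f(x) = 3.44x on [0,1]; f_n(x) = min(3.44x, n). At n = 1:
Step 1: f(x) reaches 1 at x = 1/3.44 = 0.290698
Step 2: integral(f_1) = integral(3.44x, 0, 0.290698) + integral(1, 0.290698, 1)
       = 3.44*0.290698^2/2 + 1*(1 - 0.290698)
       = 0.145349 + 0.709302
       = 0.854651
Step 3: As n -> infinity, f_n increases to f, so by MCT integral(f_n) -> integral(f) = 3.44/2 = 1.72.
Convergence: integral(f_1) = 0.854651 -> 1.72 as n -> infinity


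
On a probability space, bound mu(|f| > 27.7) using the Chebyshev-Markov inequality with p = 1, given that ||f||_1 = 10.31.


Chebyshev/Markov inequality: mu(|f| > eps) <= (||f||_p / eps)^p
Step 1: ||f||_1 / eps = 10.31 / 27.7 = 0.372202
Step 2: Raise to power p = 1:
  (0.372202)^1 = 0.372202
Step 3: Therefore mu(|f| > 27.7) <= 0.372202


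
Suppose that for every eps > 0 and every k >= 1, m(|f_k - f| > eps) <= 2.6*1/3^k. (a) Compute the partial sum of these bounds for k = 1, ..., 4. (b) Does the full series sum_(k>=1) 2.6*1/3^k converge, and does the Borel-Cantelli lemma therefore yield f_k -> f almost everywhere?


Step 1: List the terms 2.6*1/3^k for k = 1 to 4:
  k=1: 0.866667
  k=2: 0.288889
  k=3: 0.096296
  k=4: 0.032099
Step 2: Partial sum = 0.866667 + 0.288889 + 0.096296 + 0.032099
     = 1.283951
Step 3: The full series sum_(k>=1) 2.6*1/3^k converges (geometric series with ratio 1/3 < 1; a constant multiple of a convergent series converges).
Step 4: Fix eps > 0. Since sum_k m(|f_k - f| > eps) < infinity, the Borel-Cantelli lemma gives
        m(limsup_k {|f_k - f| > eps}) = 0, i.e. for a.e. x, |f_k(x) - f(x)| <= eps for all large k.
        Applying this with eps = 1/j for j = 1, 2, ... and intersecting the countably many full-measure sets,
        for a.e. x we get limsup_k |f_k(x) - f(x)| <= 1/j for every j, hence f_k -> f almost everywhere.
Conclusion: series converges; Borel-Cantelli yields f_k -> f a.e.


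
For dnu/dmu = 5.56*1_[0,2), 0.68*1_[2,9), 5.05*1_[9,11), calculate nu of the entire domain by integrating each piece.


Integrate each piece of the Radon-Nikodym derivative:
Step 1: integral_0^2 5.56 dx = 5.56*(2-0) = 5.56*2 = 11.12
Step 2: integral_2^9 0.68 dx = 0.68*(9-2) = 0.68*7 = 4.76
Step 3: integral_9^11 5.05 dx = 5.05*(11-9) = 5.05*2 = 10.1
Total: 11.12 + 4.76 + 10.1 = 25.98


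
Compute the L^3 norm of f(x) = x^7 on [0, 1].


Step 1: ||f||_3 = (integral_0^1 |x^7|^3 dx)^(1/3)
     = (integral_0^1 x^21 dx)^(1/3)
Step 2: integral_0^1 x^21 dx = [x^22/(22)] from 0 to 1 = 1^22/22
     = 1/22 = 0.045455
Step 3: ||f||_3 = (0.045455)^(1/3) = 0.356883


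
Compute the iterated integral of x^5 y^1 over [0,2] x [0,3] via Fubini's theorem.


By Fubini's theorem, the double integral factors as a product of single integrals:
Step 1: integral_0^2 x^5 dx = [x^6/6] from 0 to 2
     = 2^6/6 = 10.666667
Step 2: integral_0^3 y^1 dy = [y^2/2] from 0 to 3
     = 3^2/2 = 4.5
Step 3: Double integral = 10.666667 * 4.5 = 48


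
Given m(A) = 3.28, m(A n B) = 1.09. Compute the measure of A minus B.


m(A \ B) = m(A) - m(A n B)
= 3.28 - 1.09
= 2.19


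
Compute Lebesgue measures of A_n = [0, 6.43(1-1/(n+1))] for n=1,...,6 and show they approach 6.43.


By continuity of measure from below: if A_n increases to A, then m(A_n) -> m(A).
Here A = [0, 6.43], so m(A) = 6.43
Step 1: a_1 = 6.43*(1 - 1/2) = 3.215, m(A_1) = 3.215
Step 2: a_2 = 6.43*(1 - 1/3) = 4.2867, m(A_2) = 4.2867
Step 3: a_3 = 6.43*(1 - 1/4) = 4.8225, m(A_3) = 4.8225
Step 4: a_4 = 6.43*(1 - 1/5) = 5.144, m(A_4) = 5.144
Step 5: a_5 = 6.43*(1 - 1/6) = 5.3583, m(A_5) = 5.3583
Step 6: a_6 = 6.43*(1 - 1/7) = 5.5114, m(A_6) = 5.5114
Limit: m(A_n) -> m([0,6.43]) = 6.43


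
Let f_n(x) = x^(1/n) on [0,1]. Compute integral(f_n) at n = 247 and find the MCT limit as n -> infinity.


At n = 247: f_247(x) = x^(1/247).
Step 1: integral(x^(1/247), 0, 1) = [x^(1/247+1) / (1/247+1)] from 0 to 1
     = 1 / (1/247 + 1) = 1 / ((247+1)/247) = 247/(247+1)
     = 247/248 = 0.995968
Step 2: As n -> infinity, f_n(x) = x^(1/n) -> 1 for x in (0,1], and f_n is increasing in n.
By MCT, lim_n integral(f_n) = integral(lim_n f_n) = integral(1, 0, 1) = 1.
Step 3: Verify convergence: 247/248 = 0.995968 -> 1


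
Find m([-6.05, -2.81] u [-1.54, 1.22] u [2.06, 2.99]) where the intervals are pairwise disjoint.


For pairwise disjoint intervals, m(union) = sum of lengths.
= (-2.81 - -6.05) + (1.22 - -1.54) + (2.99 - 2.06)
= 3.24 + 2.76 + 0.93
= 6.93


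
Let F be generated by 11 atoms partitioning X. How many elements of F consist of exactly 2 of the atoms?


Each element of F is a union of some subset of the 11 atoms.
Elements that are unions of exactly 2 atoms correspond to 2-element subsets of the 11 atoms.
Count = C(11, 2) = 11! / (2! * 9!) = 55.


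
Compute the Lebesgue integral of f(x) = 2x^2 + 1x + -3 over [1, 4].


The Lebesgue integral of a Riemann-integrable function agrees with the Riemann integral.
Antiderivative F(x) = (2/3)x^3 + (1/2)x^2 + -3x
F(4) = (2/3)*4^3 + (1/2)*4^2 + -3*4
     = (2/3)*64 + (1/2)*16 + -3*4
     = 42.666667 + 8 + -12
     = 38.666667
F(1) = -1.833333
Integral = F(4) - F(1) = 38.666667 - -1.833333 = 40.5


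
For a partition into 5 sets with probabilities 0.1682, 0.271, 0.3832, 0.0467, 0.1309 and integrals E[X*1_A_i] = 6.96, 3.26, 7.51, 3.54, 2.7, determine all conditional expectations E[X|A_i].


For each cell A_i: E[X|A_i] = E[X*1_A_i] / P(A_i)
Step 1: E[X|A_1] = 6.96 / 0.1682 = 41.37931
Step 2: E[X|A_2] = 3.26 / 0.271 = 12.02952
Step 3: E[X|A_3] = 7.51 / 0.3832 = 19.598121
Step 4: E[X|A_4] = 3.54 / 0.0467 = 75.802998
Step 5: E[X|A_5] = 2.7 / 0.1309 = 20.626432
Verification: E[X] = sum E[X*1_A_i] = 6.96 + 3.26 + 7.51 + 3.54 + 2.7 = 23.97


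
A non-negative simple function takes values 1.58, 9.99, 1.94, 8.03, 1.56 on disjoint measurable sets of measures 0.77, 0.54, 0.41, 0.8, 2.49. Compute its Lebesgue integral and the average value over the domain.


Step 1: Integral = sum(value_i * measure_i)
= 1.58*0.77 + 9.99*0.54 + 1.94*0.41 + 8.03*0.8 + 1.56*2.49
= 1.2166 + 5.3946 + 0.7954 + 6.424 + 3.8844
= 17.715
Step 2: Total measure of domain = 0.77 + 0.54 + 0.41 + 0.8 + 2.49 = 5.01
Step 3: Average value = 17.715 / 5.01 = 3.535928


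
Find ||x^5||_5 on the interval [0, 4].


Step 1: ||f||_5 = (integral_0^4 |x^5|^5 dx)^(1/5)
     = (integral_0^4 x^25 dx)^(1/5)
Step 2: integral_0^4 x^25 dx = [x^26/(26)] from 0 to 4 = 4^26/26
     = 4503599627370496/26 = 1.732154e+14
Step 3: ||f||_5 = (1.732154e+14)^(1/5) = 704.234481


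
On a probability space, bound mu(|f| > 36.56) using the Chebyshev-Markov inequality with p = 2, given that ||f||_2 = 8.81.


Chebyshev/Markov inequality: mu(|f| > eps) <= (||f||_p / eps)^p
Step 1: ||f||_2 / eps = 8.81 / 36.56 = 0.240974
Step 2: Raise to power p = 2:
  (0.240974)^2 = 0.058068
Step 3: Therefore mu(|f| > 36.56) <= 0.058068


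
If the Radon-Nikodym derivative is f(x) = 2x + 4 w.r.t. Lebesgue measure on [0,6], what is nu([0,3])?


nu(A) = integral_A (dnu/dmu) dmu = integral_0^3 (2x + 4) dx
Step 1: Antiderivative F(x) = (2/2)x^2 + 4x
Step 2: F(3) = (2/2)*3^2 + 4*3 = 9 + 12 = 21
Step 3: F(0) = (2/2)*0^2 + 4*0 = 0.0 + 0 = 0.0
Step 4: nu([0,3]) = F(3) - F(0) = 21 - 0.0 = 21


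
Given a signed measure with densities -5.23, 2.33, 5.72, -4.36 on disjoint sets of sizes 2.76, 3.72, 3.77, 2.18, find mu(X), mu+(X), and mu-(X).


Step 1: Compute signed measure on each set:
  Set 1: -5.23 * 2.76 = -14.4348
  Set 2: 2.33 * 3.72 = 8.6676
  Set 3: 5.72 * 3.77 = 21.5644
  Set 4: -4.36 * 2.18 = -9.5048
Step 2: Total signed measure = (-14.4348) + (8.6676) + (21.5644) + (-9.5048)
     = 6.2924
Step 3: Positive part mu+(X) = sum of positive contributions = 30.232
Step 4: Negative part mu-(X) = |sum of negative contributions| = 23.9396


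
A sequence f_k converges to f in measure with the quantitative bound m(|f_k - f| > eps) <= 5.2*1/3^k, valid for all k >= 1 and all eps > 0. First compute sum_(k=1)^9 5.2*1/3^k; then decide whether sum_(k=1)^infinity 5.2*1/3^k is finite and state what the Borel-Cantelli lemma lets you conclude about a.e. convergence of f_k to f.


Step 1: List the terms 5.2*1/3^k for k = 1 to 9:
  k=1: 1.733333
  k=2: 0.577778
  k=3: 0.192593
  k=4: 0.064198
  k=5: 0.021399
  k=6: 0.007133
  k=7: 0.002378
  k=8: 7.925621e-04
  k=9: 2.641874e-04
Step 2: Partial sum = 1.733333 + 0.577778 + 0.192593 + 0.064198 + 0.021399 + 0.007133 + 0.002378 + 7.925621e-04 + 2.641874e-04
     = 2.599868
Step 3: The full series sum_(k>=1) 5.2*1/3^k converges (geometric series with ratio 1/3 < 1; a constant multiple of a convergent series converges).
Step 4: Fix eps > 0. Since sum_k m(|f_k - f| > eps) < infinity, the Borel-Cantelli lemma gives
        m(limsup_k {|f_k - f| > eps}) = 0, i.e. for a.e. x, |f_k(x) - f(x)| <= eps for all large k.
        Applying this with eps = 1/j for j = 1, 2, ... and intersecting the countably many full-measure sets,
        for a.e. x we get limsup_k |f_k(x) - f(x)| <= 1/j for every j, hence f_k -> f almost everywhere.
Conclusion: series converges; Borel-Cantelli yields f_k -> f a.e.


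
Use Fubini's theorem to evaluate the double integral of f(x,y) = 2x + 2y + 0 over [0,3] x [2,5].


By Fubini, integrate in x first, then y.
Step 1: Fix y, integrate over x in [0,3]:
  integral(2x + 2y + 0, x=0..3)
  = 2*(3^2 - 0^2)/2 + (2y + 0)*(3 - 0)
  = 9 + (2y + 0)*3
  = 9 + 6y + 0
  = 9 + 6y
Step 2: Integrate over y in [2,5]:
  integral(9 + 6y, y=2..5)
  = 9*3 + 6*(5^2 - 2^2)/2
  = 27 + 63
  = 90


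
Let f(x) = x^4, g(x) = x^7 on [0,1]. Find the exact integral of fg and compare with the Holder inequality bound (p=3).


Step 1: Exact integral of f*g = integral(x^11, 0, 1) = 1/12
     = 0.083333
Step 2: Holder bound with p=3, q=1.5:
  ||f||_p = (integral x^12 dx)^(1/3) = (1/13)^(1/3) = 0.42529
  ||g||_q = (integral x^10.5 dx)^(1/1.5) = (1/11.5)^(1/1.5) = 0.196276
Step 3: Holder bound = ||f||_p * ||g||_q = 0.42529 * 0.196276 = 0.083474
Verification: 0.083333 <= 0.083474 (Holder holds)


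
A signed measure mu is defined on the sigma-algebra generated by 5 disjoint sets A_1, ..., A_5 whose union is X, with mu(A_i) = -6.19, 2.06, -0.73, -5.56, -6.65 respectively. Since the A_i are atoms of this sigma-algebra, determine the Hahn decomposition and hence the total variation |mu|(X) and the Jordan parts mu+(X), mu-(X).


Step 1: Every measurable set is a union of atoms (the cells / points), so a Hahn decomposition is
  obtained by grouping atoms by sign: P = union of atoms with mu > 0, N = union of the remaining atoms.
  Atoms in P (indices): 2;  atoms in N (indices): 1, 3, 4, 5
  Positive values: 2.06
  Negative values: -6.19, -0.73, -5.56, -6.65
Step 2: mu+(X) = mu(P) = sum of positive atom values = 2.06
Step 3: mu-(X) = -mu(N) = sum of |negative atom values| = 19.13
Step 4: |mu|(X) = mu+(X) + mu-(X) = 2.06 + 19.13 = 21.19


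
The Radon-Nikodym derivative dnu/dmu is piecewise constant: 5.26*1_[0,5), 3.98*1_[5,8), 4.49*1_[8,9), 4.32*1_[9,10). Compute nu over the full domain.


Integrate each piece of the Radon-Nikodym derivative:
Step 1: integral_0^5 5.26 dx = 5.26*(5-0) = 5.26*5 = 26.3
Step 2: integral_5^8 3.98 dx = 3.98*(8-5) = 3.98*3 = 11.94
Step 3: integral_8^9 4.49 dx = 4.49*(9-8) = 4.49*1 = 4.49
Step 4: integral_9^10 4.32 dx = 4.32*(10-9) = 4.32*1 = 4.32
Total: 26.3 + 11.94 + 4.49 + 4.32 = 47.05


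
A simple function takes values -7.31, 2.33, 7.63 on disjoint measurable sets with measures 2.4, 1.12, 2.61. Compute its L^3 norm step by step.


Step 1: Compute |f_i|^3 for each value:
  |-7.31|^3 = 390.617891
  |2.33|^3 = 12.649337
  |7.63|^3 = 444.194947
Step 2: Multiply by measures and sum:
  390.617891 * 2.4 = 937.482938
  12.649337 * 1.12 = 14.167257
  444.194947 * 2.61 = 1159.348812
Sum = 937.482938 + 14.167257 + 1159.348812 = 2110.999008
Step 3: Take the p-th root:
||f||_3 = (2110.999008)^(1/3) = 12.82811


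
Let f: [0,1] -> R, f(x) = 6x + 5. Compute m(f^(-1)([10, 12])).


f^(-1)([10, 12]) = {x : 10 <= 6x + 5 <= 12}
Solving: (10 - 5)/6 <= x <= (12 - 5)/6
= [0.833333, 1.166667]
Intersecting with [0,1]: [0.833333, 1]
Measure = 1 - 0.833333 = 0.166667


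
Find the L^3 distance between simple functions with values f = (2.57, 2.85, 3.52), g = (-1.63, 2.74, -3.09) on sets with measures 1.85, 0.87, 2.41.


Step 1: Compute differences f_i - g_i:
  2.57 - -1.63 = 4.2
  2.85 - 2.74 = 0.11
  3.52 - -3.09 = 6.61
Step 2: Compute |diff|^3 * measure for each set:
  |4.2|^3 * 1.85 = 74.088 * 1.85 = 137.0628
  |0.11|^3 * 0.87 = 0.001331 * 0.87 = 0.001158
  |6.61|^3 * 2.41 = 288.804781 * 2.41 = 696.019522
Step 3: Sum = 833.08348
Step 4: ||f-g||_3 = (833.08348)^(1/3) = 9.40942


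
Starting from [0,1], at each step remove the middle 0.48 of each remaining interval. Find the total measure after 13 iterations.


Step 1: At each step, fraction remaining = 1 - 0.48 = 0.52
Step 2: After 13 steps, measure = (0.52)^13
Result = 2.032560e-04


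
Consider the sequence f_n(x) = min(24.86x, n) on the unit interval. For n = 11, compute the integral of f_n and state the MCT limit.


f(x) = 24.86x on [0,1]; f_n(x) = min(24.86x, n). At n = 11:
Step 1: f(x) reaches 11 at x = 11/24.86 = 0.442478
Step 2: integral(f_11) = integral(24.86x, 0, 0.442478) + integral(11, 0.442478, 1)
       = 24.86*0.442478^2/2 + 11*(1 - 0.442478)
       = 2.433628 + 6.132743
       = 8.566372
Step 3: As n -> infinity, f_n increases to f, so by MCT integral(f_n) -> integral(f) = 24.86/2 = 12.43.
Convergence: integral(f_11) = 8.566372 -> 12.43 as n -> infinity


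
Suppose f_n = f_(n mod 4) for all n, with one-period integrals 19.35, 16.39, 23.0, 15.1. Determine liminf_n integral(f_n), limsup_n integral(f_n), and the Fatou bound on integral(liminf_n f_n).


The sequence (integral(f_n)) is periodic with period 4, repeating the values 19.35, 16.39, 23.0, 15.1 indefinitely.
Step 1: For a periodic sequence, every tail (a_m, a_(m+1), ...) contains all 4 period values infinitely often.
Step 2: Hence inf of every tail = min of the period values = min(19.35, 16.39, 23.0, 15.1) = 15.1.
        liminf_n integral(f_n) = sup over m of (inf of tail from m) = 15.1.
Step 3: Similarly sup of every tail = max of the period values = 23.
        limsup_n integral(f_n) = 23.
Step 4: Fatou's lemma: integral(liminf_n f_n) <= liminf_n integral(f_n) = 15.1.
        So the integral of the pointwise liminf is at most 15.1.


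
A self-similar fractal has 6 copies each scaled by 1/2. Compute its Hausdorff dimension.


For a self-similar set with N copies scaled by 1/r:
dim_H = log(N)/log(r) = log(6)/log(2)
= 1.791759/0.693147
= 2.584963


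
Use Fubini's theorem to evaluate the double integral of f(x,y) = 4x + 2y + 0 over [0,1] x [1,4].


By Fubini, integrate in x first, then y.
Step 1: Fix y, integrate over x in [0,1]:
  integral(4x + 2y + 0, x=0..1)
  = 4*(1^2 - 0^2)/2 + (2y + 0)*(1 - 0)
  = 2 + (2y + 0)*1
  = 2 + 2y + 0
  = 2 + 2y
Step 2: Integrate over y in [1,4]:
  integral(2 + 2y, y=1..4)
  = 2*3 + 2*(4^2 - 1^2)/2
  = 6 + 15
  = 21


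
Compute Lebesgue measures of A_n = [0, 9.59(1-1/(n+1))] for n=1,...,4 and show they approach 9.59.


By continuity of measure from below: if A_n increases to A, then m(A_n) -> m(A).
Here A = [0, 9.59], so m(A) = 9.59
Step 1: a_1 = 9.59*(1 - 1/2) = 4.795, m(A_1) = 4.795
Step 2: a_2 = 9.59*(1 - 1/3) = 6.3933, m(A_2) = 6.3933
Step 3: a_3 = 9.59*(1 - 1/4) = 7.1925, m(A_3) = 7.1925
Step 4: a_4 = 9.59*(1 - 1/5) = 7.672, m(A_4) = 7.672
Limit: m(A_n) -> m([0,9.59]) = 9.59


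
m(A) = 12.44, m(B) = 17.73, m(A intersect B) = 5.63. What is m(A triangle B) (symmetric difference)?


m(A Delta B) = m(A) + m(B) - 2*m(A n B)
= 12.44 + 17.73 - 2*5.63
= 12.44 + 17.73 - 11.26
= 18.91


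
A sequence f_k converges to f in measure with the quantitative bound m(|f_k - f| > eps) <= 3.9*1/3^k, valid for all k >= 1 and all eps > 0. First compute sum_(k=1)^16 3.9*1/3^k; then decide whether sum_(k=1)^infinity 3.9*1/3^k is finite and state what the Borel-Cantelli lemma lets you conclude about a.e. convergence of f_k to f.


Step 1: List the terms 3.9*1/3^k for k = 1 to 16:
  k=1: 1.3
  k=2: 0.433333
  k=3: 0.144444
  k=4: 0.048148
  k=5: 0.016049
  k=6: 0.00535
  k=7: 0.001783
  k=8: 5.944216e-04
  k=9: 1.981405e-04
  k=10: 6.604684e-05
  k=11: 2.201561e-05
  k=12: 7.338538e-06
  k=13: 2.446179e-06
  k=14: 8.153931e-07
  k=15: 2.717977e-07
  k=16: 9.059924e-08
Step 2: Partial sum = 1.3 + 0.433333 + 0.144444 + 0.048148 + 0.016049 + 0.00535 + 0.001783 + 5.944216e-04 + 1.981405e-04 + 6.604684e-05 + 2.201561e-05 + 7.338538e-06 + 2.446179e-06 + 8.153931e-07 + 2.717977e-07 + 9.059924e-08
     = 1.95
Step 3: The full series sum_(k>=1) 3.9*1/3^k converges (geometric series with ratio 1/3 < 1; a constant multiple of a convergent series converges).
Step 4: Fix eps > 0. Since sum_k m(|f_k - f| > eps) < infinity, the Borel-Cantelli lemma gives
        m(limsup_k {|f_k - f| > eps}) = 0, i.e. for a.e. x, |f_k(x) - f(x)| <= eps for all large k.
        Applying this with eps = 1/j for j = 1, 2, ... and intersecting the countably many full-measure sets,
        for a.e. x we get limsup_k |f_k(x) - f(x)| <= 1/j for every j, hence f_k -> f almost everywhere.
Conclusion: series converges; Borel-Cantelli yields f_k -> f a.e.


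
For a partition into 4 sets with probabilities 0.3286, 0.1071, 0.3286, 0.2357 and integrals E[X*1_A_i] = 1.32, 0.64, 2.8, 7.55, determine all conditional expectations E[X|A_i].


For each cell A_i: E[X|A_i] = E[X*1_A_i] / P(A_i)
Step 1: E[X|A_1] = 1.32 / 0.3286 = 4.017042
Step 2: E[X|A_2] = 0.64 / 0.1071 = 5.975724
Step 3: E[X|A_3] = 2.8 / 0.3286 = 8.520998
Step 4: E[X|A_4] = 7.55 / 0.2357 = 32.032244
Verification: E[X] = sum E[X*1_A_i] = 1.32 + 0.64 + 2.8 + 7.55 = 12.31


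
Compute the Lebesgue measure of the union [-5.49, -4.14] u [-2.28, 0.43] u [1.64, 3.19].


For pairwise disjoint intervals, m(union) = sum of lengths.
= (-4.14 - -5.49) + (0.43 - -2.28) + (3.19 - 1.64)
= 1.35 + 2.71 + 1.55
= 5.61


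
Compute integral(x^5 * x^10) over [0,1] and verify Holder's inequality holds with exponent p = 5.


Step 1: Exact integral of f*g = integral(x^15, 0, 1) = 1/16
     = 0.0625
Step 2: Holder bound with p=5, q=1.25:
  ||f||_p = (integral x^25 dx)^(1/5) = (1/26)^(1/5) = 0.521201
  ||g||_q = (integral x^12.5 dx)^(1/1.25) = (1/13.5)^(1/1.25) = 0.124662
Step 3: Holder bound = ||f||_p * ||g||_q = 0.521201 * 0.124662 = 0.064974
Verification: 0.0625 <= 0.064974 (Holder holds)


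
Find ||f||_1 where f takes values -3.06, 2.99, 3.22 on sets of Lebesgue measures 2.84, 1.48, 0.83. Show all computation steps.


Step 1: Compute |f_i|^1 for each value:
  |-3.06|^1 = 3.06
  |2.99|^1 = 2.99
  |3.22|^1 = 3.22
Step 2: Multiply by measures and sum:
  3.06 * 2.84 = 8.6904
  2.99 * 1.48 = 4.4252
  3.22 * 0.83 = 2.6726
Sum = 8.6904 + 4.4252 + 2.6726 = 15.7882
Step 3: Take the p-th root:
||f||_1 = (15.7882)^(1/1) = 15.7882


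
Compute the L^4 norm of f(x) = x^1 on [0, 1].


Step 1: ||f||_4 = (integral_0^1 |x^1|^4 dx)^(1/4)
     = (integral_0^1 x^4 dx)^(1/4)
Step 2: integral_0^1 x^4 dx = [x^5/(5)] from 0 to 1 = 1^5/5
     = 1/5 = 0.2
Step 3: ||f||_4 = (0.2)^(1/4) = 0.66874


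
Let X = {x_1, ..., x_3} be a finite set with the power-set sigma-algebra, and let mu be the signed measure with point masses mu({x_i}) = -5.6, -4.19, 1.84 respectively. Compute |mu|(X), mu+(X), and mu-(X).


Step 1: Every measurable set is a union of atoms (the cells / points), so a Hahn decomposition is
  obtained by grouping atoms by sign: P = union of atoms with mu > 0, N = union of the remaining atoms.
  Atoms in P (indices): 3;  atoms in N (indices): 1, 2
  Positive values: 1.84
  Negative values: -5.6, -4.19
Step 2: mu+(X) = mu(P) = sum of positive atom values = 1.84
Step 3: mu-(X) = -mu(N) = sum of |negative atom values| = 9.79
Step 4: |mu|(X) = mu+(X) + mu-(X) = 1.84 + 9.79 = 11.63


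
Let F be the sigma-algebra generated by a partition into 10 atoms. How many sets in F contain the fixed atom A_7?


Each element of F is a union of some subset S of the 10 atoms.
The element contains A_7 iff A_7 is in S.
So we count subsets S of {A_1,...,A_10} with A_7 in S: choose freely among the other 9 atoms.
Count = 2^(10-1) = 2^9 = 512.


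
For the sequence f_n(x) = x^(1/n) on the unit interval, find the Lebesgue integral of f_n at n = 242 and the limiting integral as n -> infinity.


At n = 242: f_242(x) = x^(1/242).
Step 1: integral(x^(1/242), 0, 1) = [x^(1/242+1) / (1/242+1)] from 0 to 1
     = 1 / (1/242 + 1) = 1 / ((242+1)/242) = 242/(242+1)
     = 242/243 = 0.995885
Step 2: As n -> infinity, f_n(x) = x^(1/n) -> 1 for x in (0,1], and f_n is increasing in n.
By MCT, lim_n integral(f_n) = integral(lim_n f_n) = integral(1, 0, 1) = 1.
Step 3: Verify convergence: 242/243 = 0.995885 -> 1


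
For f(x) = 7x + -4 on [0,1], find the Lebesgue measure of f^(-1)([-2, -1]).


f^(-1)([-2, -1]) = {x : -2 <= 7x + -4 <= -1}
Solving: (-2 - -4)/7 <= x <= (-1 - -4)/7
= [0.285714, 0.428571]
Intersecting with [0,1]: [0.285714, 0.428571]
Measure = 0.428571 - 0.285714 = 0.142857


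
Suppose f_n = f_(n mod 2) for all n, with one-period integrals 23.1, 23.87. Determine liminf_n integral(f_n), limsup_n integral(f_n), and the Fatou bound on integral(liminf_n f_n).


The sequence (integral(f_n)) is periodic with period 2, repeating the values 23.1, 23.87 indefinitely.
Step 1: For a periodic sequence, every tail (a_m, a_(m+1), ...) contains all 2 period values infinitely often.
Step 2: Hence inf of every tail = min of the period values = min(23.1, 23.87) = 23.1.
        liminf_n integral(f_n) = sup over m of (inf of tail from m) = 23.1.
Step 3: Similarly sup of every tail = max of the period values = 23.87.
        limsup_n integral(f_n) = 23.87.
Step 4: Fatou's lemma: integral(liminf_n f_n) <= liminf_n integral(f_n) = 23.1.
        So the integral of the pointwise liminf is at most 23.1.


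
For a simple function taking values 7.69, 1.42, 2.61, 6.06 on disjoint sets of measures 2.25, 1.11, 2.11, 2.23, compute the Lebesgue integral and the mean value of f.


Step 1: Integral = sum(value_i * measure_i)
= 7.69*2.25 + 1.42*1.11 + 2.61*2.11 + 6.06*2.23
= 17.3025 + 1.5762 + 5.5071 + 13.5138
= 37.8996
Step 2: Total measure of domain = 2.25 + 1.11 + 2.11 + 2.23 = 7.7
Step 3: Average value = 37.8996 / 7.7 = 4.922026


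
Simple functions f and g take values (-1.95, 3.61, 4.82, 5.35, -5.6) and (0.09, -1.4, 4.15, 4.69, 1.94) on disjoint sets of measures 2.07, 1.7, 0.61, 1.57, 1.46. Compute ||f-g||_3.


Step 1: Compute differences f_i - g_i:
  -1.95 - 0.09 = -2.04
  3.61 - -1.4 = 5.01
  4.82 - 4.15 = 0.67
  5.35 - 4.69 = 0.66
  -5.6 - 1.94 = -7.54
Step 2: Compute |diff|^3 * measure for each set:
  |-2.04|^3 * 2.07 = 8.489664 * 2.07 = 17.573604
  |5.01|^3 * 1.7 = 125.751501 * 1.7 = 213.777552
  |0.67|^3 * 0.61 = 0.300763 * 0.61 = 0.183465
  |0.66|^3 * 1.57 = 0.287496 * 1.57 = 0.451369
  |-7.54|^3 * 1.46 = 428.661064 * 1.46 = 625.845153
Step 3: Sum = 857.831144
Step 4: ||f-g||_3 = (857.831144)^(1/3) = 9.501684


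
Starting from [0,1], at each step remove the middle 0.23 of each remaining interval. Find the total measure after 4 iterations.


Step 1: At each step, fraction remaining = 1 - 0.23 = 0.77
Step 2: After 4 steps, measure = (0.77)^4
Step 3: Computing the power step by step:
  After step 1: 0.77
  After step 2: 0.5929
  After step 3: 0.456533
  After step 4: 0.35153
Result = 0.35153


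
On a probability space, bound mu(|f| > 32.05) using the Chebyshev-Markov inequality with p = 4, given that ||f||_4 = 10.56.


Chebyshev/Markov inequality: mu(|f| > eps) <= (||f||_p / eps)^p
Step 1: ||f||_4 / eps = 10.56 / 32.05 = 0.329485
Step 2: Raise to power p = 4:
  (0.329485)^4 = 0.011785
Step 3: Therefore mu(|f| > 32.05) <= 0.011785


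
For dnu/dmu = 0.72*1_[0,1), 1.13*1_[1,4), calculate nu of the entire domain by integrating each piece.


Integrate each piece of the Radon-Nikodym derivative:
Step 1: integral_0^1 0.72 dx = 0.72*(1-0) = 0.72*1 = 0.72
Step 2: integral_1^4 1.13 dx = 1.13*(4-1) = 1.13*3 = 3.39
Total: 0.72 + 3.39 = 4.11


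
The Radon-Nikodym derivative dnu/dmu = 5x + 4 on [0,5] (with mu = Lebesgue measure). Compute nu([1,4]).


nu(A) = integral_A (dnu/dmu) dmu = integral_1^4 (5x + 4) dx
Step 1: Antiderivative F(x) = (5/2)x^2 + 4x
Step 2: F(4) = (5/2)*4^2 + 4*4 = 40 + 16 = 56
Step 3: F(1) = (5/2)*1^2 + 4*1 = 2.5 + 4 = 6.5
Step 4: nu([1,4]) = F(4) - F(1) = 56 - 6.5 = 49.5


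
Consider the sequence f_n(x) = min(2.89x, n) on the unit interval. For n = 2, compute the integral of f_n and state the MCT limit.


f(x) = 2.89x on [0,1]; f_n(x) = min(2.89x, n). At n = 2:
Step 1: f(x) reaches 2 at x = 2/2.89 = 0.692042
Step 2: integral(f_2) = integral(2.89x, 0, 0.692042) + integral(2, 0.692042, 1)
       = 2.89*0.692042^2/2 + 2*(1 - 0.692042)
       = 0.692042 + 0.615917
       = 1.307958
Step 3: As n -> infinity, f_n increases to f, so by MCT integral(f_n) -> integral(f) = 2.89/2 = 1.445.
Convergence: integral(f_2) = 1.307958 -> 1.445 as n -> infinity


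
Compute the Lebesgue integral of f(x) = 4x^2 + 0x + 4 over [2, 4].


The Lebesgue integral of a Riemann-integrable function agrees with the Riemann integral.
Antiderivative F(x) = (4/3)x^3 + (0/2)x^2 + 4x
F(4) = (4/3)*4^3 + (0/2)*4^2 + 4*4
     = (4/3)*64 + (0/2)*16 + 4*4
     = 85.333333 + 0.0 + 16
     = 101.333333
F(2) = 18.666667
Integral = F(4) - F(2) = 101.333333 - 18.666667 = 82.666667


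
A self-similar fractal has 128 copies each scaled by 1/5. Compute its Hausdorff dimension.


For a self-similar set with N copies scaled by 1/r:
dim_H = log(N)/log(r) = log(128)/log(5)
= 4.85203/1.609438
= 3.014736


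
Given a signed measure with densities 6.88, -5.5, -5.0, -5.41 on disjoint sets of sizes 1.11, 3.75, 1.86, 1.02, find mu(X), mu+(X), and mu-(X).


Step 1: Compute signed measure on each set:
  Set 1: 6.88 * 1.11 = 7.6368
  Set 2: -5.5 * 3.75 = -20.625
  Set 3: -5.0 * 1.86 = -9.3
  Set 4: -5.41 * 1.02 = -5.5182
Step 2: Total signed measure = (7.6368) + (-20.625) + (-9.3) + (-5.5182)
     = -27.8064
Step 3: Positive part mu+(X) = sum of positive contributions = 7.6368
Step 4: Negative part mu-(X) = |sum of negative contributions| = 35.4432


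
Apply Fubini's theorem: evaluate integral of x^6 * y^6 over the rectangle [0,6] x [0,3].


By Fubini's theorem, the double integral factors as a product of single integrals:
Step 1: integral_0^6 x^6 dx = [x^7/7] from 0 to 6
     = 6^7/7 = 39990.857143
Step 2: integral_0^3 y^6 dy = [y^7/7] from 0 to 3
     = 3^7/7 = 312.428571
Step 3: Double integral = 39990.857143 * 312.428571 = 1.249429e+07


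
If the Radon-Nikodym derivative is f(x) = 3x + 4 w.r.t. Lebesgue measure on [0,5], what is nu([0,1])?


nu(A) = integral_A (dnu/dmu) dmu = integral_0^1 (3x + 4) dx
Step 1: Antiderivative F(x) = (3/2)x^2 + 4x
Step 2: F(1) = (3/2)*1^2 + 4*1 = 1.5 + 4 = 5.5
Step 3: F(0) = (3/2)*0^2 + 4*0 = 0.0 + 0 = 0.0
Step 4: nu([0,1]) = F(1) - F(0) = 5.5 - 0.0 = 5.5


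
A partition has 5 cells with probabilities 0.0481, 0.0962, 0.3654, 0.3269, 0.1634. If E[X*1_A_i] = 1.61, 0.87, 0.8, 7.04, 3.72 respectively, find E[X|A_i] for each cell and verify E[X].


For each cell A_i: E[X|A_i] = E[X*1_A_i] / P(A_i)
Step 1: E[X|A_1] = 1.61 / 0.0481 = 33.471933
Step 2: E[X|A_2] = 0.87 / 0.0962 = 9.043659
Step 3: E[X|A_3] = 0.8 / 0.3654 = 2.189381
Step 4: E[X|A_4] = 7.04 / 0.3269 = 21.535638
Step 5: E[X|A_5] = 3.72 / 0.1634 = 22.766218
Verification: E[X] = sum E[X*1_A_i] = 1.61 + 0.87 + 0.8 + 7.04 + 3.72 = 14.04


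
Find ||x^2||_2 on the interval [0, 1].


Step 1: ||f||_2 = (integral_0^1 |x^2|^2 dx)^(1/2)
     = (integral_0^1 x^4 dx)^(1/2)
Step 2: integral_0^1 x^4 dx = [x^5/(5)] from 0 to 1 = 1^5/5
     = 1/5 = 0.2
Step 3: ||f||_2 = (0.2)^(1/2) = 0.447214


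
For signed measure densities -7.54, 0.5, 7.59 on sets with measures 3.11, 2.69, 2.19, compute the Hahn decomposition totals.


Step 1: Compute signed measure on each set:
  Set 1: -7.54 * 3.11 = -23.4494
  Set 2: 0.5 * 2.69 = 1.345
  Set 3: 7.59 * 2.19 = 16.6221
Step 2: Total signed measure = (-23.4494) + (1.345) + (16.6221)
     = -5.4823
Step 3: Positive part mu+(X) = sum of positive contributions = 17.9671
Step 4: Negative part mu-(X) = |sum of negative contributions| = 23.4494


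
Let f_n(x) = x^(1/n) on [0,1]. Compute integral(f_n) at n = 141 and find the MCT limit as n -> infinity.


At n = 141: f_141(x) = x^(1/141).
Step 1: integral(x^(1/141), 0, 1) = [x^(1/141+1) / (1/141+1)] from 0 to 1
     = 1 / (1/141 + 1) = 1 / ((141+1)/141) = 141/(141+1)
     = 141/142 = 0.992958
Step 2: As n -> infinity, f_n(x) = x^(1/n) -> 1 for x in (0,1], and f_n is increasing in n.
By MCT, lim_n integral(f_n) = integral(lim_n f_n) = integral(1, 0, 1) = 1.
Step 3: Verify convergence: 141/142 = 0.992958 -> 1


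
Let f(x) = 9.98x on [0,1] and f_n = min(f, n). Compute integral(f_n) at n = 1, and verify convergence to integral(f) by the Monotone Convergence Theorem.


f(x) = 9.98x on [0,1]; f_n(x) = min(9.98x, n). At n = 1:
Step 1: f(x) reaches 1 at x = 1/9.98 = 0.1002
Step 2: integral(f_1) = integral(9.98x, 0, 0.1002) + integral(1, 0.1002, 1)
       = 9.98*0.1002^2/2 + 1*(1 - 0.1002)
       = 0.0501 + 0.8998
       = 0.9499
Step 3: As n -> infinity, f_n increases to f, so by MCT integral(f_n) -> integral(f) = 9.98/2 = 4.99.
Convergence: integral(f_1) = 0.9499 -> 4.99 as n -> infinity


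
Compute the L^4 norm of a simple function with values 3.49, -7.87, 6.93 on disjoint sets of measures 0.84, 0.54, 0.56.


Step 1: Compute |f_i|^4 for each value:
  |3.49|^4 = 148.354836
  |-7.87|^4 = 3836.179582
  |6.93|^4 = 2306.39102
Step 2: Multiply by measures and sum:
  148.354836 * 0.84 = 124.618062
  3836.179582 * 0.54 = 2071.536974
  2306.39102 * 0.56 = 1291.578971
Sum = 124.618062 + 2071.536974 + 1291.578971 = 3487.734008
Step 3: Take the p-th root:
||f||_4 = (3487.734008)^(1/4) = 7.684858


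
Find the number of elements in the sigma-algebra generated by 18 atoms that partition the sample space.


Each element of the sigma-algebra is a union of some subset of the 18 atoms.
The number of such subsets is 2^18 = 262144.


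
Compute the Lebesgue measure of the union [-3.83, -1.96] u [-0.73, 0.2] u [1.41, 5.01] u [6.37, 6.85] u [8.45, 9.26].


For pairwise disjoint intervals, m(union) = sum of lengths.
= (-1.96 - -3.83) + (0.2 - -0.73) + (5.01 - 1.41) + (6.85 - 6.37) + (9.26 - 8.45)
= 1.87 + 0.93 + 3.6 + 0.48 + 0.81
= 7.69


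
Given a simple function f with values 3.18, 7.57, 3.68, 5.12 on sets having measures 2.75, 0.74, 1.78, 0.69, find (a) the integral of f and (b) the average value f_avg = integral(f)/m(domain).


Step 1: Integral = sum(value_i * measure_i)
= 3.18*2.75 + 7.57*0.74 + 3.68*1.78 + 5.12*0.69
= 8.745 + 5.6018 + 6.5504 + 3.5328
= 24.43
Step 2: Total measure of domain = 2.75 + 0.74 + 1.78 + 0.69 = 5.96
Step 3: Average value = 24.43 / 5.96 = 4.098993


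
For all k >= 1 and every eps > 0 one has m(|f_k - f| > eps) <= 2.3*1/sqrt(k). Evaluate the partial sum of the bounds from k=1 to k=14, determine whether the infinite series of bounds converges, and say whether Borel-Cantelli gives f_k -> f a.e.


Step 1: List the terms 2.3*1/sqrt(k) for k = 1 to 14:
  k=1: 2.3
  k=2: 1.626346
  k=3: 1.327906
  k=4: 1.15
  k=5: 1.028591
  k=6: 0.938971
  k=7: 0.869318
  k=8: 0.813173
  k=9: 0.766667
  k=10: 0.727324
  k=11: 0.693476
  k=12: 0.663953
  k=13: 0.637905
  k=14: 0.614701
Step 2: Partial sum = 2.3 + 1.626346 + 1.327906 + 1.15 + 1.028591 + 0.938971 + 0.869318 + 0.813173 + 0.766667 + 0.727324 + 0.693476 + 0.663953 + 0.637905 + 0.614701
     = 14.15833
Step 3: The full series sum_(k>=1) 2.3*1/sqrt(k) diverges (p-series with p = 1/2 <= 1; a nonzero constant multiple of a divergent series diverges).
Step 4: The (first) Borel-Cantelli lemma requires a summable sequence of measures, so it does not apply here;
        from this bound alone no conclusion about a.e. convergence can be drawn (convergence in measure still
        gives an a.e.-convergent subsequence, but not a.e. convergence of the whole sequence).
Conclusion: series diverges; Borel-Cantelli is inconclusive about a.e. convergence of f_k.


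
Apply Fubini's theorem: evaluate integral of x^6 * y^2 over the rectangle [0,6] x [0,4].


By Fubini's theorem, the double integral factors as a product of single integrals:
Step 1: integral_0^6 x^6 dx = [x^7/7] from 0 to 6
     = 6^7/7 = 39990.857143
Step 2: integral_0^4 y^2 dy = [y^3/3] from 0 to 4
     = 4^3/3 = 21.333333
Step 3: Double integral = 39990.857143 * 21.333333 = 853138.285714


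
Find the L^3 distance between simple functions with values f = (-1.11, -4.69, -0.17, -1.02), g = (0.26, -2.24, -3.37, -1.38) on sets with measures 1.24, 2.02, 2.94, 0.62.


Step 1: Compute differences f_i - g_i:
  -1.11 - 0.26 = -1.37
  -4.69 - -2.24 = -2.45
  -0.17 - -3.37 = 3.2
  -1.02 - -1.38 = 0.36
Step 2: Compute |diff|^3 * measure for each set:
  |-1.37|^3 * 1.24 = 2.571353 * 1.24 = 3.188478
  |-2.45|^3 * 2.02 = 14.706125 * 2.02 = 29.706373
  |3.2|^3 * 2.94 = 32.768 * 2.94 = 96.33792
  |0.36|^3 * 0.62 = 0.046656 * 0.62 = 0.028927
Step 3: Sum = 129.261697
Step 4: ||f-g||_3 = (129.261697)^(1/3) = 5.056189


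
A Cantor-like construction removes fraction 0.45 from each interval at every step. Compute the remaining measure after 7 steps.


Step 1: At each step, fraction remaining = 1 - 0.45 = 0.55
Step 2: After 7 steps, measure = (0.55)^7
Result = 0.015224


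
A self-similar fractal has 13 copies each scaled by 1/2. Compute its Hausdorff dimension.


For a self-similar set with N copies scaled by 1/r:
dim_H = log(N)/log(r) = log(13)/log(2)
= 2.564949/0.693147
= 3.70044


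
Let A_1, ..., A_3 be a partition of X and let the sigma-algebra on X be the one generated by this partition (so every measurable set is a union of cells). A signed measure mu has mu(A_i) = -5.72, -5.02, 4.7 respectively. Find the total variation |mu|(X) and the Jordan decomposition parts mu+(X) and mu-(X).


Step 1: Every measurable set is a union of atoms (the cells / points), so a Hahn decomposition is
  obtained by grouping atoms by sign: P = union of atoms with mu > 0, N = union of the remaining atoms.
  Atoms in P (indices): 3;  atoms in N (indices): 1, 2
  Positive values: 4.7
  Negative values: -5.72, -5.02
Step 2: mu+(X) = mu(P) = sum of positive atom values = 4.7
Step 3: mu-(X) = -mu(N) = sum of |negative atom values| = 10.74
Step 4: |mu|(X) = mu+(X) + mu-(X) = 4.7 + 10.74 = 15.44


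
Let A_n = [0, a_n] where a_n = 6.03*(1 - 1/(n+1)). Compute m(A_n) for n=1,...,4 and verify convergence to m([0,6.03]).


By continuity of measure from below: if A_n increases to A, then m(A_n) -> m(A).
Here A = [0, 6.03], so m(A) = 6.03
Step 1: a_1 = 6.03*(1 - 1/2) = 3.015, m(A_1) = 3.015
Step 2: a_2 = 6.03*(1 - 1/3) = 4.02, m(A_2) = 4.02
Step 3: a_3 = 6.03*(1 - 1/4) = 4.5225, m(A_3) = 4.5225
Step 4: a_4 = 6.03*(1 - 1/5) = 4.824, m(A_4) = 4.824
Limit: m(A_n) -> m([0,6.03]) = 6.03


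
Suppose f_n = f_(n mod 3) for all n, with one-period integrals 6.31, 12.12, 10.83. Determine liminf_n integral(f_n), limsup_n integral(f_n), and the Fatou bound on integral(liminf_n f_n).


The sequence (integral(f_n)) is periodic with period 3, repeating the values 6.31, 12.12, 10.83 indefinitely.
Step 1: For a periodic sequence, every tail (a_m, a_(m+1), ...) contains all 3 period values infinitely often.
Step 2: Hence inf of every tail = min of the period values = min(6.31, 12.12, 10.83) = 6.31.
        liminf_n integral(f_n) = sup over m of (inf of tail from m) = 6.31.
Step 3: Similarly sup of every tail = max of the period values = 12.12.
        limsup_n integral(f_n) = 12.12.
Step 4: Fatou's lemma: integral(liminf_n f_n) <= liminf_n integral(f_n) = 6.31.
        So the integral of the pointwise liminf is at most 6.31.
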